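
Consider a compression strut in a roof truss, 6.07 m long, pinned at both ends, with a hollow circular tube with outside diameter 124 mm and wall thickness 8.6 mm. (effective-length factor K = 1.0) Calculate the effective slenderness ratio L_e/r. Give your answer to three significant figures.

Inner diameter d_i = 124 − 2×8.6 = 106.8 mm
I = π(d_o⁴ − d_i⁴)/64 = π(124⁴ − 106.8⁴)/64 = 5.219×10^6 mm⁴
A = 3.118×10^3 mm²;  r_min = √(I/A) = √(5.219×10^6/3.118×10^3) = 40.91 mm
L_e = K·L = 1 × 6.07 m = 6.070 m = 6070.0 mm
λ = L_e / r_min = 6070.0 / 40.91 = 148

λ ≈ 148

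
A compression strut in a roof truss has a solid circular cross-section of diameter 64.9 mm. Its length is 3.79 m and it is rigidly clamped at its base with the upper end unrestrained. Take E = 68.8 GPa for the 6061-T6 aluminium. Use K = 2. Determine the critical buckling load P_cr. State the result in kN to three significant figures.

P_cr ≈ 10.3 kN

I = πd⁴/64 = π×64.9⁴/64 = 8.709×10^5 mm⁴
I = 8.709×10^5 mm⁴ = 8.709×10^-7 m⁴
Effective length L_e = K·L = 2 × 3.79 = 7.580 m
P_cr = π²EI / L_e² = π² × 68.8×10⁹ × 8.709×10^-7 / 7.580² = 1.029×10^4 N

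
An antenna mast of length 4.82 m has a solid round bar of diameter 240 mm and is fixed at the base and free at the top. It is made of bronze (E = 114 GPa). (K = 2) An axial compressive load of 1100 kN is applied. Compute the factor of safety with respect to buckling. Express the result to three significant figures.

I = πd⁴/64 = π×240⁴/64 = 1.629×10^8 mm⁴
I = 1.629×10^8 mm⁴ = 1.629×10^-4 m⁴
Effective length L_e = K·L = 2 × 4.82 = 9.640 m
P_cr = π²EI / L_e² = π² × 114×10⁹ × 1.629×10^-4 / 9.640² = 1.972×10^6 N
Factor of safety n = P_cr / P = 1971.8 / 1100 = 1.79

n ≈ 1.79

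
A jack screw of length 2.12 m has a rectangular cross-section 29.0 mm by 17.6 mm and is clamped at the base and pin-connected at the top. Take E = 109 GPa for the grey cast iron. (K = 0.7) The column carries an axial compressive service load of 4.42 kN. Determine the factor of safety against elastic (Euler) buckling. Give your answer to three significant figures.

Buckling occurs about the weak axis: I_min = h·b³/12 with b = 17.6 mm (the shorter side).
I_min = 29.0×17.6³/12 = 1.318×10^4 mm⁴
I = 1.318×10^4 mm⁴ = 1.318×10^-8 m⁴
Effective length L_e = K·L = 0.7 × 2.12 = 1.484 m
P_cr = π²EI / L_e² = π² × 109×10⁹ × 1.318×10^-8 / 1.484² = 6.436×10^3 N
Factor of safety n = P_cr / P = 6.4360 / 4.42 = 1.46

n ≈ 1.46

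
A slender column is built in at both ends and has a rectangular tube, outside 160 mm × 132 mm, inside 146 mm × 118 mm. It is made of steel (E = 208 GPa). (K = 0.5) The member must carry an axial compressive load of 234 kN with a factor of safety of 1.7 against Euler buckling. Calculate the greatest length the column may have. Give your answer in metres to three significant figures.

Weak-axis I_min = (h_o·b_o³ − h_i·b_i³)/12 with b_o = 132, b_i = 118.0 mm (shorter outer/inner sides).
I_min = (160×132³ − 146.0×118.0³)/12 = 1.068×10^7 mm⁴
I = 1.068×10^-5 m⁴
Required critical load P_cr = n·P = 1.7 × 234 = 397.8 kN = 3.978×10^5 N
From P_cr = π²EI/(K·L)²:  L = (1/K)·√(π²EI/P_cr) = (1/0.5)·√(π²×2.08×10^11×1.068×10^-5/3.978×10^5)
L = 14.8 m

L_max ≈ 14.8 m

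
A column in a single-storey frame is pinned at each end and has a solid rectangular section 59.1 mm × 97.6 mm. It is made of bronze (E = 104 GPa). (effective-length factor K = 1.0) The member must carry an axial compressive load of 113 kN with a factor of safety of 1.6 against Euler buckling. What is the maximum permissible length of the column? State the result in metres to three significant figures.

Buckling occurs about the weak axis: I_min = h·b³/12 with b = 59.1 mm (the shorter side).
I_min = 97.6×59.1³/12 = 1.679×10^6 mm⁴
I = 1.679×10^-6 m⁴
Required critical load P_cr = n·P = 1.6 × 113 = 180.8 kN = 1.808×10^5 N
From P_cr = π²EI/(K·L)²:  L = (1/K)·√(π²EI/P_cr) = (1/1)·√(π²×1.04×10^11×1.679×10^-6/1.808×10^5)
L = 3.09 m

L_max ≈ 3.09 m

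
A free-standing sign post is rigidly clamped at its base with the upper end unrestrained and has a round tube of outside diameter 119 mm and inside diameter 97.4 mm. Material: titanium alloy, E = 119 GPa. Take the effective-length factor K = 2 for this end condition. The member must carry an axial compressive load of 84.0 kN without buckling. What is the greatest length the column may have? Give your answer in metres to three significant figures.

L_max ≈ 4.36 m

d_o = 119 mm, d_i = 97.4 mm
I = π(d_o⁴ − d_i⁴)/64 = π(119⁴ − 97.40⁴)/64 = 5.426×10^6 mm⁴
I = 5.426×10^-6 m⁴
At the buckling limit P_cr = P = 8.400×10^4 N
From P_cr = π²EI/(K·L)²:  L = (1/K)·√(π²EI/P_cr) = (1/2)·√(π²×1.19×10^11×5.426×10^-6/8.400×10^4)
L = 4.36 m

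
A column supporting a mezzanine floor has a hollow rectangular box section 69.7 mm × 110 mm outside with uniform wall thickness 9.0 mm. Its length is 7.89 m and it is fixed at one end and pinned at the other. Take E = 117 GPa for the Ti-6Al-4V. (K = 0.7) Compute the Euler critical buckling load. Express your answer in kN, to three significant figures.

P_cr ≈ 77.4 kN

Inner dimensions: h_i = 110 − 2×9.0 = 92.00 mm, b_i = 69.7 − 2×9.0 = 51.70 mm
Weak-axis I_min = (h_o·b_o³ − h_i·b_i³)/12 with b_o = 69.7, b_i = 51.70 mm (shorter outer/inner sides).
I_min = (110×69.7³ − 92.00×51.70³)/12 = 2.044×10^6 mm⁴
I = 2.044×10^6 mm⁴ = 2.044×10^-6 m⁴
Effective length L_e = K·L = 0.7 × 7.89 = 5.523 m
P_cr = π²EI / L_e² = π² × 117×10⁹ × 2.044×10^-6 / 5.523² = 7.740×10^4 N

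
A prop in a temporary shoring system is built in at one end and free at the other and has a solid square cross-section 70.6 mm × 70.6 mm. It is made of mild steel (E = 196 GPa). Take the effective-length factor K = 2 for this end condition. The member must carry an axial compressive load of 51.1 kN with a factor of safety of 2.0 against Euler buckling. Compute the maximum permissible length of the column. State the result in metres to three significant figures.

L_max ≈ 3.13 m

I = a⁴/12 = 70.6⁴/12 = 2.070×10^6 mm⁴
I = 2.070×10^-6 m⁴
Required critical load P_cr = n·P = 2.0 × 51.1 = 102.2 kN = 1.022×10^5 N
From P_cr = π²EI/(K·L)²:  L = (1/K)·√(π²EI/P_cr) = (1/2)·√(π²×1.96×10^11×2.070×10^-6/1.022×10^5)
L = 3.13 m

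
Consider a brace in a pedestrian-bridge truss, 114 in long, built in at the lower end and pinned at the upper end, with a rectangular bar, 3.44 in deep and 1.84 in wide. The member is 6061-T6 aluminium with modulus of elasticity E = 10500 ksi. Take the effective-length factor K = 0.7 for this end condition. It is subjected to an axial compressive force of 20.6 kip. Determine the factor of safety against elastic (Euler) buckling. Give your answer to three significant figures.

n ≈ 1.41

Buckling occurs about the weak axis: I_min = h·b³/12 with b = 1.84 in (the shorter side).
I_min = 3.44×1.84³/12 = 1.786 in⁴
Effective length L_e = K·L = 0.7 × 114 = 79.80 in
P_cr = π²EI / L_e² = π² × 10500×10³ × 1.786 / 79.80² = 2.906×10^4 lb
Factor of safety n = P_cr / P = 29.061 / 20.6 = 1.41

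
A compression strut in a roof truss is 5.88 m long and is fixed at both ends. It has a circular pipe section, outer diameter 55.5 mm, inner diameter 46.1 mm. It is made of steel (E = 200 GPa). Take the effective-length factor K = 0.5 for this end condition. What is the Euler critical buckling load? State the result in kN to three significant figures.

d_o = 55.5 mm, d_i = 46.1 mm
I = π(d_o⁴ − d_i⁴)/64 = π(55.5⁴ − 46.10⁴)/64 = 2.440×10^5 mm⁴
I = 2.440×10^5 mm⁴ = 2.440×10^-7 m⁴
Effective length L_e = K·L = 0.5 × 5.88 = 2.940 m
P_cr = π²EI / L_e² = π² × 200×10⁹ × 2.440×10^-7 / 2.940² = 5.573×10^4 N

P_cr ≈ 55.7 kN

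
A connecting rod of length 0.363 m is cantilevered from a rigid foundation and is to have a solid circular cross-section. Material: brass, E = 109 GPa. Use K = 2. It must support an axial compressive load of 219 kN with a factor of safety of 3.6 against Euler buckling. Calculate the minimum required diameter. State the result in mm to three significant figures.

d ≈ 53.0 mm

Required P_cr = n·P = 3.6 × 219 = 788.4 kN
L_e = K·L = 2 × 0.363 = 0.7260 m
Required I = P_cr·L_e²/(π²E) = 7.884×10^5 × 0.7260² / (π² × 1.09×10^11) = 3.863×10^-7 m⁴
I_req = 3.863×10^5 mm⁴
Solid circle: I = πd⁴/64  ⇒  d = (64I/π)^(1/4) = (64×3.863×10^5/π)^(1/4) = 53.0 mm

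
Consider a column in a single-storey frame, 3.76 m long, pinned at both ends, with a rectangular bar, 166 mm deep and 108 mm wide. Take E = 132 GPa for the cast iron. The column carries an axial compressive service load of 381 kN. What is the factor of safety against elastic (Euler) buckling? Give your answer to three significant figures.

Buckling occurs about the weak axis: I_min = h·b³/12 with b = 108 mm (the shorter side).
I_min = 166×108³/12 = 1.743×10^7 mm⁴
I = 1.743×10^7 mm⁴ = 1.743×10^-5 m⁴
Effective length L_e = K·L = 1 × 3.76 = 3.760 m
P_cr = π²EI / L_e² = π² × 132×10⁹ × 1.743×10^-5 / 3.760² = 1.606×10^6 N
Factor of safety n = P_cr / P = 1605.8 / 381 = 4.21

n ≈ 4.21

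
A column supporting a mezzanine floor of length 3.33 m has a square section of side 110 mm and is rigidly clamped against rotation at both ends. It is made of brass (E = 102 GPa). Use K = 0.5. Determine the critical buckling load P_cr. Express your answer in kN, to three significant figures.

I = a⁴/12 = 110⁴/12 = 1.220×10^7 mm⁴
I = 1.220×10^7 mm⁴ = 1.220×10^-5 m⁴
Effective length L_e = K·L = 0.5 × 3.33 = 1.665 m
P_cr = π²EI / L_e² = π² × 102×10⁹ × 1.220×10^-5 / 1.665² = 4.431×10^6 N

P_cr ≈ 4430 kN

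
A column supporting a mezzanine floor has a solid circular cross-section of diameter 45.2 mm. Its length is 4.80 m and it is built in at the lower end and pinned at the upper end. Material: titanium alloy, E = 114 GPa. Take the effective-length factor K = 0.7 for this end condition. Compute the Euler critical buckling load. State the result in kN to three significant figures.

P_cr ≈ 20.4 kN

I = πd⁴/64 = π×45.2⁴/64 = 2.049×10^5 mm⁴
I = 2.049×10^5 mm⁴ = 2.049×10^-7 m⁴
Effective length L_e = K·L = 0.7 × 4.80 = 3.360 m
P_cr = π²EI / L_e² = π² × 114×10⁹ × 2.049×10^-7 / 3.360² = 2.042×10^4 N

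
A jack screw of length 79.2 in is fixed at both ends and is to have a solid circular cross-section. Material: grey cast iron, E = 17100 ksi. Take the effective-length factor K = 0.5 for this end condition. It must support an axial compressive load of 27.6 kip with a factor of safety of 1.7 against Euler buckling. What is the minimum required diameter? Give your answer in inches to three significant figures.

d ≈ 1.73 in

Required P_cr = n·P = 1.7 × 27.6 = 46.92 kip
L_e = K·L = 0.5 × 79.2 = 39.60 in
Required I = P_cr·L_e²/(π²E) = 4.692×10^4 × 39.60² / (π² × 1.71×10^7) = 0.4360 in⁴
Solid circle: I = πd⁴/64  ⇒  d = (64I/π)^(1/4) = (64×0.4360/π)^(1/4) = 1.73 in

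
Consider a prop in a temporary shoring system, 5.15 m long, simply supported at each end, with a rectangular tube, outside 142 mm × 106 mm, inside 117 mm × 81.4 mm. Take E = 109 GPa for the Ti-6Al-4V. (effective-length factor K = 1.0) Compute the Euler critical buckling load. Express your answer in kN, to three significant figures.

Weak-axis I_min = (h_o·b_o³ − h_i·b_i³)/12 with b_o = 106, b_i = 81.40 mm (shorter outer/inner sides).
I_min = (142×106³ − 117.0×81.40³)/12 = 8.835×10^6 mm⁴
I = 8.835×10^6 mm⁴ = 8.835×10^-6 m⁴
Effective length L_e = K·L = 1 × 5.15 = 5.150 m
P_cr = π²EI / L_e² = π² × 109×10⁹ × 8.835×10^-6 / 5.150² = 3.584×10^5 N

P_cr ≈ 358 kN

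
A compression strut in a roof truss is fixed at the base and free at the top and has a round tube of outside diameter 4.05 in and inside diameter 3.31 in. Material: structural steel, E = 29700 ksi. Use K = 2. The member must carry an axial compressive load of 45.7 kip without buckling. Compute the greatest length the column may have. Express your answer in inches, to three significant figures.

d_o = 4.05 in, d_i = 3.31 in
I = π(d_o⁴ − d_i⁴)/64 = π(4.05⁴ − 3.310⁴)/64 = 7.314 in⁴
At the buckling limit P_cr = P = 4.570×10^4 lb
From P_cr = π²EI/(K·L)²:  L = (1/K)·√(π²EI/P_cr) = (1/2)·√(π²×2.97×10^7×7.314/4.570×10^4)
L = 108 in

L_max ≈ 108 in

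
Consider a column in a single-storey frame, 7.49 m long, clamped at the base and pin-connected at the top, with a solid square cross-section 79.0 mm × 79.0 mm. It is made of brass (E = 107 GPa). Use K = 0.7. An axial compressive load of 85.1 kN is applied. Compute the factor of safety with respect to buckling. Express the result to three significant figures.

n ≈ 1.47

I = a⁴/12 = 79.0⁴/12 = 3.246×10^6 mm⁴
I = 3.246×10^6 mm⁴ = 3.246×10^-6 m⁴
Effective length L_e = K·L = 0.7 × 7.49 = 5.243 m
P_cr = π²EI / L_e² = π² × 107×10⁹ × 3.246×10^-6 / 5.243² = 1.247×10^5 N
Factor of safety n = P_cr / P = 124.70 / 85.1 = 1.47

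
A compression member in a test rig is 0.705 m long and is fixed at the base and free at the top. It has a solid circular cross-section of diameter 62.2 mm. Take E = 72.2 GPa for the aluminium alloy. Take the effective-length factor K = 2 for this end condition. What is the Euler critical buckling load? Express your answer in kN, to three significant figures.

I = πd⁴/64 = π×62.2⁴/64 = 7.347×10^5 mm⁴
I = 7.347×10^5 mm⁴ = 7.347×10^-7 m⁴
Effective length L_e = K·L = 2 × 0.705 = 1.410 m
P_cr = π²EI / L_e² = π² × 72.2×10⁹ × 7.347×10^-7 / 1.410² = 2.633×10^5 N

P_cr ≈ 263 kN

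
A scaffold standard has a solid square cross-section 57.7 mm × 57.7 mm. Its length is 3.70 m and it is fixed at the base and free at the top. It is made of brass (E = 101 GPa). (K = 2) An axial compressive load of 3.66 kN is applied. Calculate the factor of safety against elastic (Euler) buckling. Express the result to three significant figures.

I = a⁴/12 = 57.7⁴/12 = 9.237×10^5 mm⁴
I = 9.237×10^5 mm⁴ = 9.237×10^-7 m⁴
Effective length L_e = K·L = 2 × 3.70 = 7.400 m
P_cr = π²EI / L_e² = π² × 101×10⁹ × 9.237×10^-7 / 7.400² = 1.681×10^4 N
Factor of safety n = P_cr / P = 16.814 / 3.66 = 4.59

n ≈ 4.59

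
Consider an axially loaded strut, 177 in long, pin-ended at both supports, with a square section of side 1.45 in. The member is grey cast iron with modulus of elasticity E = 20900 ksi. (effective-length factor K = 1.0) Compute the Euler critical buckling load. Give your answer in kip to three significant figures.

P_cr ≈ 2.43 kip

I = a⁴/12 = 1.45⁴/12 = 0.3684 in⁴
Effective length L_e = K·L = 1 × 177 = 177.0 in
P_cr = π²EI / L_e² = π² × 20900×10³ × 0.3684 / 177.0² = 2.425×10^3 lb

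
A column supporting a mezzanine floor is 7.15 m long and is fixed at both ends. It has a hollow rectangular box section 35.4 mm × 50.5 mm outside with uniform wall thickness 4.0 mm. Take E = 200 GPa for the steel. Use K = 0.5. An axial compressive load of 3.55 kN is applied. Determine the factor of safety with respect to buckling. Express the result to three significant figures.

n ≈ 4.95

Inner dimensions: h_i = 50.5 − 2×4.0 = 42.50 mm, b_i = 35.4 − 2×4.0 = 27.40 mm
Weak-axis I_min = (h_o·b_o³ − h_i·b_i³)/12 with b_o = 35.4, b_i = 27.40 mm (shorter outer/inner sides).
I_min = (50.5×35.4³ − 42.50×27.40³)/12 = 1.138×10^5 mm⁴
I = 1.138×10^5 mm⁴ = 1.138×10^-7 m⁴
Effective length L_e = K·L = 0.5 × 7.15 = 3.575 m
P_cr = π²EI / L_e² = π² × 200×10⁹ × 1.138×10^-7 / 3.575² = 1.758×10^4 N
Factor of safety n = P_cr / P = 17.581 / 3.55 = 4.95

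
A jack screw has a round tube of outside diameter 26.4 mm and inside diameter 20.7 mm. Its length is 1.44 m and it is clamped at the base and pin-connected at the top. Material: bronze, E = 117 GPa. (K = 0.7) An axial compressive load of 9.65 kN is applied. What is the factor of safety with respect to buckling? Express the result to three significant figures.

n ≈ 1.75

d_o = 26.4 mm, d_i = 20.7 mm
I = π(d_o⁴ − d_i⁴)/64 = π(26.4⁴ − 20.70⁴)/64 = 1.483×10^4 mm⁴
I = 1.483×10^4 mm⁴ = 1.483×10^-8 m⁴
Effective length L_e = K·L = 0.7 × 1.44 = 1.008 m
P_cr = π²EI / L_e² = π² × 117×10⁹ × 1.483×10^-8 / 1.008² = 1.686×10^4 N
Factor of safety n = P_cr / P = 16.856 / 9.65 = 1.75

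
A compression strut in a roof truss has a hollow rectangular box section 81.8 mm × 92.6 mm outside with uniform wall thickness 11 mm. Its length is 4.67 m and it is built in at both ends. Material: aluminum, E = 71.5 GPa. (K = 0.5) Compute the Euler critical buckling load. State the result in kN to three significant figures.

Inner dimensions: h_i = 92.6 − 2×11 = 70.60 mm, b_i = 81.8 − 2×11 = 59.80 mm
Weak-axis I_min = (h_o·b_o³ − h_i·b_i³)/12 with b_o = 81.8, b_i = 59.80 mm (shorter outer/inner sides).
I_min = (92.6×81.8³ − 70.60×59.80³)/12 = 2.966×10^6 mm⁴
I = 2.966×10^6 mm⁴ = 2.966×10^-6 m⁴
Effective length L_e = K·L = 0.5 × 4.67 = 2.335 m
P_cr = π²EI / L_e² = π² × 71.5×10⁹ × 2.966×10^-6 / 2.335² = 3.838×10^5 N

P_cr ≈ 384 kN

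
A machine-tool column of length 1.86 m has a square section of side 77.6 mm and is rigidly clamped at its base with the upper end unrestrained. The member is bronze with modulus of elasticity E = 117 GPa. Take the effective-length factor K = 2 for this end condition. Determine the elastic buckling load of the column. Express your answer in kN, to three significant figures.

P_cr ≈ 252 kN

I = a⁴/12 = 77.6⁴/12 = 3.022×10^6 mm⁴
I = 3.022×10^6 mm⁴ = 3.022×10^-6 m⁴
Effective length L_e = K·L = 2 × 1.86 = 3.720 m
P_cr = π²EI / L_e² = π² × 117×10⁹ × 3.022×10^-6 / 3.720² = 2.522×10^5 N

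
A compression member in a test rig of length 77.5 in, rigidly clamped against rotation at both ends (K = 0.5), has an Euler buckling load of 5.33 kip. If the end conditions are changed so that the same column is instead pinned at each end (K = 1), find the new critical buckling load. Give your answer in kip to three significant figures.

P_cr ∝ 1/K², so P_cr,new = P_cr,old × (K_old/K_new)² = 5.33 × (0.5/1)²
= 5.33 × 0.2500 = 1.33 kip

P_cr ≈ 1.33 kip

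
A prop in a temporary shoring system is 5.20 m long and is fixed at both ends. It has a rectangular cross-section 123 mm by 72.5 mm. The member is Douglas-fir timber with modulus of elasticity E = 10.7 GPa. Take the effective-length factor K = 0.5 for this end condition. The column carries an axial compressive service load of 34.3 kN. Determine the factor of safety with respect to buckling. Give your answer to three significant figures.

Buckling occurs about the weak axis: I_min = h·b³/12 with b = 72.5 mm (the shorter side).
I_min = 123×72.5³/12 = 3.906×10^6 mm⁴
I = 3.906×10^6 mm⁴ = 3.906×10^-6 m⁴
Effective length L_e = K·L = 0.5 × 5.20 = 2.600 m
P_cr = π²EI / L_e² = π² × 10.7×10⁹ × 3.906×10^-6 / 2.600² = 6.102×10^4 N
Factor of safety n = P_cr / P = 61.020 / 34.3 = 1.78

n ≈ 1.78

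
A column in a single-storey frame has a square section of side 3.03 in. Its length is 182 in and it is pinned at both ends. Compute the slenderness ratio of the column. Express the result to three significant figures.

λ ≈ 208

I = a⁴/12 = 3.03⁴/12 = 7.024 in⁴
A = 9.181 in²;  r_min = √(I/A) = √(7.024/9.181) = 0.8747 in
L_e = K·L = 1 × 182 = 182.0 in
λ = L_e / r_min = 182.00 / 0.8747 = 208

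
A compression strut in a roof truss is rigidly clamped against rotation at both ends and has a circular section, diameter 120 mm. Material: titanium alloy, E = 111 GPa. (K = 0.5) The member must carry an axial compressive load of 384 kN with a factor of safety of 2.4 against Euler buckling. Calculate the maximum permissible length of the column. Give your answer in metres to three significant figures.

I = πd⁴/64 = π×120⁴/64 = 1.018×10^7 mm⁴
I = 1.018×10^-5 m⁴
Required critical load P_cr = n·P = 2.4 × 384 = 921.6 kN = 9.216×10^5 N
From P_cr = π²EI/(K·L)²:  L = (1/K)·√(π²EI/P_cr) = (1/0.5)·√(π²×1.11×10^11×1.018×10^-5/9.216×10^5)
L = 6.96 m

L_max ≈ 6.96 m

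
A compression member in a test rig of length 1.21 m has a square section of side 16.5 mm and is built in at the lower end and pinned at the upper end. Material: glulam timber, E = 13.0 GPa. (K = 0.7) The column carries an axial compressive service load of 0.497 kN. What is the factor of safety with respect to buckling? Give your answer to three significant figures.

n ≈ 2.22

I = a⁴/12 = 16.5⁴/12 = 6.177×10^3 mm⁴
I = 6.177×10^3 mm⁴ = 6.177×10^-9 m⁴
Effective length L_e = K·L = 0.7 × 1.21 = 0.8470 m
P_cr = π²EI / L_e² = π² × 13.0×10⁹ × 6.177×10^-9 / 0.8470² = 1.105×10^3 N
Factor of safety n = P_cr / P = 1.1047 / 0.497 = 2.22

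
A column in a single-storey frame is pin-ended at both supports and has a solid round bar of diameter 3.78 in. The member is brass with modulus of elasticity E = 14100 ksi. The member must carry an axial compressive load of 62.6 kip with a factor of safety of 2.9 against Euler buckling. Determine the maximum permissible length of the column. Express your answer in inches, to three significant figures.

L_max ≈ 87.6 in

I = πd⁴/64 = π×3.78⁴/64 = 10.02 in⁴
Required critical load P_cr = n·P = 2.9 × 62.6 = 181.5 kip = 1.815×10^5 lb
From P_cr = π²EI/(K·L)²:  L = (1/K)·√(π²EI/P_cr) = (1/1)·√(π²×1.41×10^7×10.02/1.815×10^5)
L = 87.6 in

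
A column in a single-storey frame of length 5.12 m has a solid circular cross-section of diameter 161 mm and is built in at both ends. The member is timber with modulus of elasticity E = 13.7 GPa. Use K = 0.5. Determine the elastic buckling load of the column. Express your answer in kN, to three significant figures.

I = πd⁴/64 = π×161⁴/64 = 3.298×10^7 mm⁴
I = 3.298×10^7 mm⁴ = 3.298×10^-5 m⁴
Effective length L_e = K·L = 0.5 × 5.12 = 2.560 m
P_cr = π²EI / L_e² = π² × 13.7×10⁹ × 3.298×10^-5 / 2.560² = 6.805×10^5 N

P_cr ≈ 680 kN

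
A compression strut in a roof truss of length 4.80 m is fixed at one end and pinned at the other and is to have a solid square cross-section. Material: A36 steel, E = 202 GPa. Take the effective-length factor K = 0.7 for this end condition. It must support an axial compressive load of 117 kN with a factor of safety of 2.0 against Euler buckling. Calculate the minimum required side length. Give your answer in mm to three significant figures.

a ≈ 63.1 mm

Required P_cr = n·P = 2.0 × 117 = 234.0 kN
L_e = K·L = 0.7 × 4.80 = 3.360 m
Required I = P_cr·L_e²/(π²E) = 2.340×10^5 × 3.360² / (π² × 2.02×10^11) = 1.325×10^-6 m⁴
I_req = 1.325×10^6 mm⁴
Solid square: I = a⁴/12  ⇒  a = (12I)^(1/4) = (12×1.325×10^6)^(1/4) = 63.1 mm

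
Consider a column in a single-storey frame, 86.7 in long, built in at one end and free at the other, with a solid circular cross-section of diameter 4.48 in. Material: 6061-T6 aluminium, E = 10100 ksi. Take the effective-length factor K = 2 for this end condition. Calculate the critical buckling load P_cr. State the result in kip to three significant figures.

I = πd⁴/64 = π×4.48⁴/64 = 19.77 in⁴
Effective length L_e = K·L = 2 × 86.7 = 173.4 in
P_cr = π²EI / L_e² = π² × 10100×10³ × 19.77 / 173.4² = 6.555×10^4 lb

P_cr ≈ 65.6 kip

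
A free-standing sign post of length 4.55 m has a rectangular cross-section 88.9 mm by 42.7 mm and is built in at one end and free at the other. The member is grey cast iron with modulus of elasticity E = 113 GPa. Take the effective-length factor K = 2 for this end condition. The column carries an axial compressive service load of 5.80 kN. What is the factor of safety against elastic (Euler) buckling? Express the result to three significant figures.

n ≈ 1.34

Buckling occurs about the weak axis: I_min = h·b³/12 with b = 42.7 mm (the shorter side).
I_min = 88.9×42.7³/12 = 5.768×10^5 mm⁴
I = 5.768×10^5 mm⁴ = 5.768×10^-7 m⁴
Effective length L_e = K·L = 2 × 4.55 = 9.100 m
P_cr = π²EI / L_e² = π² × 113×10⁹ × 5.768×10^-7 / 9.100² = 7.768×10^3 N
Factor of safety n = P_cr / P = 7.7678 / 5.80 = 1.34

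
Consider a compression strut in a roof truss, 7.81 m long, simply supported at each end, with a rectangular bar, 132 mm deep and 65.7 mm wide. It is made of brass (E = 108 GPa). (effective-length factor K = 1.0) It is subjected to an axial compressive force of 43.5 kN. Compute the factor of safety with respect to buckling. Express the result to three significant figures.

Buckling occurs about the weak axis: I_min = h·b³/12 with b = 65.7 mm (the shorter side).
I_min = 132×65.7³/12 = 3.120×10^6 mm⁴
I = 3.120×10^6 mm⁴ = 3.120×10^-6 m⁴
Effective length L_e = K·L = 1 × 7.81 = 7.810 m
P_cr = π²EI / L_e² = π² × 108×10⁹ × 3.120×10^-6 / 7.810² = 5.451×10^4 N
Factor of safety n = P_cr / P = 54.514 / 43.5 = 1.25

n ≈ 1.25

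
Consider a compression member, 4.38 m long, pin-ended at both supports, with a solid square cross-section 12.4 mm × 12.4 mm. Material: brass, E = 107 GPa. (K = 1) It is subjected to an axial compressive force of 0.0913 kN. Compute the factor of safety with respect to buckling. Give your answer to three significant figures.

I = a⁴/12 = 12.4⁴/12 = 1.970×10^3 mm⁴
I = 1.970×10^3 mm⁴ = 1.970×10^-9 m⁴
Effective length L_e = K·L = 1 × 4.38 = 4.380 m
P_cr = π²EI / L_e² = π² × 107×10⁹ × 1.970×10^-9 / 4.380² = 108.5 N
Factor of safety n = P_cr / P = 0.10845 / 0.0913 = 1.19

n ≈ 1.19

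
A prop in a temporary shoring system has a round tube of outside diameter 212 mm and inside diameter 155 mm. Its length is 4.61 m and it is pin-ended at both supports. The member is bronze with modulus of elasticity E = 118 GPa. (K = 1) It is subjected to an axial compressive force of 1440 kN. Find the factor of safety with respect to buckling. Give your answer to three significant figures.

n ≈ 2.70

d_o = 212 mm, d_i = 155 mm
I = π(d_o⁴ − d_i⁴)/64 = π(212⁴ − 155.0⁴)/64 = 7.082×10^7 mm⁴
I = 7.082×10^7 mm⁴ = 7.082×10^-5 m⁴
Effective length L_e = K·L = 1 × 4.61 = 4.610 m
P_cr = π²EI / L_e² = π² × 118×10⁹ × 7.082×10^-5 / 4.610² = 3.881×10^6 N
Factor of safety n = P_cr / P = 3881.0 / 1440 = 2.70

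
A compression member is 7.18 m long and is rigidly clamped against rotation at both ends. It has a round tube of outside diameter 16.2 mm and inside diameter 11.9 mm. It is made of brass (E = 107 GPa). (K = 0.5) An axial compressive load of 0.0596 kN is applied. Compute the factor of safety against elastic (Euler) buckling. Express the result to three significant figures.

n ≈ 3.29

d_o = 16.2 mm, d_i = 11.9 mm
I = π(d_o⁴ − d_i⁴)/64 = π(16.2⁴ − 11.90⁴)/64 = 2.397×10^3 mm⁴
I = 2.397×10^3 mm⁴ = 2.397×10^-9 m⁴
Effective length L_e = K·L = 0.5 × 7.18 = 3.590 m
P_cr = π²EI / L_e² = π² × 107×10⁹ × 2.397×10^-9 / 3.590² = 196.4 N
Factor of safety n = P_cr / P = 0.19637 / 0.0596 = 3.29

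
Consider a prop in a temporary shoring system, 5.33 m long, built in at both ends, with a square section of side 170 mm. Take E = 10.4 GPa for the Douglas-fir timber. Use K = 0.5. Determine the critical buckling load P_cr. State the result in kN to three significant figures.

P_cr ≈ 1010 kN

I = a⁴/12 = 170⁴/12 = 6.960×10^7 mm⁴
I = 6.960×10^7 mm⁴ = 6.960×10^-5 m⁴
Effective length L_e = K·L = 0.5 × 5.33 = 2.665 m
P_cr = π²EI / L_e² = π² × 10.4×10⁹ × 6.960×10^-5 / 2.665² = 1.006×10^6 N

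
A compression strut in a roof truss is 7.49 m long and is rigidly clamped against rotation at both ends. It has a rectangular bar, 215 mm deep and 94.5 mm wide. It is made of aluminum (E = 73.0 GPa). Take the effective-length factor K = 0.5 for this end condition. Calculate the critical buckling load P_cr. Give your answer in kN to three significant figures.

Buckling occurs about the weak axis: I_min = h·b³/12 with b = 94.5 mm (the shorter side).
I_min = 215×94.5³/12 = 1.512×10^7 mm⁴
I = 1.512×10^7 mm⁴ = 1.512×10^-5 m⁴
Effective length L_e = K·L = 0.5 × 7.49 = 3.745 m
P_cr = π²EI / L_e² = π² × 73.0×10⁹ × 1.512×10^-5 / 3.745² = 7.767×10^5 N

P_cr ≈ 777 kN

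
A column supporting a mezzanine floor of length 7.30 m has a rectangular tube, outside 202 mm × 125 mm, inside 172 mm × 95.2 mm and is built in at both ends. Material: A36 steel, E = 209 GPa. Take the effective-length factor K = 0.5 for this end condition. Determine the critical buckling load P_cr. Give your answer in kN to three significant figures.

Weak-axis I_min = (h_o·b_o³ − h_i·b_i³)/12 with b_o = 125, b_i = 95.20 mm (shorter outer/inner sides).
I_min = (202×125³ − 172.0×95.20³)/12 = 2.051×10^7 mm⁴
I = 2.051×10^7 mm⁴ = 2.051×10^-5 m⁴
Effective length L_e = K·L = 0.5 × 7.30 = 3.650 m
P_cr = π²EI / L_e² = π² × 209×10⁹ × 2.051×10^-5 / 3.650² = 3.176×10^6 N

P_cr ≈ 3180 kN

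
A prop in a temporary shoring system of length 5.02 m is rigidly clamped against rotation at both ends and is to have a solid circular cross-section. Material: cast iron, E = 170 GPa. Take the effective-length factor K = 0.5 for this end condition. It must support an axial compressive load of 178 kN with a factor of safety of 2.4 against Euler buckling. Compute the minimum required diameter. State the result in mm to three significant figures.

d ≈ 75.6 mm

Required P_cr = n·P = 2.4 × 178 = 427.2 kN
L_e = K·L = 0.5 × 5.02 = 2.510 m
Required I = P_cr·L_e²/(π²E) = 4.272×10^5 × 2.510² / (π² × 1.70×10^11) = 1.604×10^-6 m⁴
I_req = 1.604×10^6 mm⁴
Solid circle: I = πd⁴/64  ⇒  d = (64I/π)^(1/4) = (64×1.604×10^6/π)^(1/4) = 75.6 mm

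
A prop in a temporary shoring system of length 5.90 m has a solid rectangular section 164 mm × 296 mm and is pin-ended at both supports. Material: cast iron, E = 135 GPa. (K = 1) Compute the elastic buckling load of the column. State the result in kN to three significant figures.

P_cr ≈ 4160 kN

Buckling occurs about the weak axis: I_min = h·b³/12 with b = 164 mm (the shorter side).
I_min = 296×164³/12 = 1.088×10^8 mm⁴
I = 1.088×10^8 mm⁴ = 1.088×10^-4 m⁴
Effective length L_e = K·L = 1 × 5.90 = 5.900 m
P_cr = π²EI / L_e² = π² × 135×10⁹ × 1.088×10^-4 / 5.900² = 4.165×10^6 N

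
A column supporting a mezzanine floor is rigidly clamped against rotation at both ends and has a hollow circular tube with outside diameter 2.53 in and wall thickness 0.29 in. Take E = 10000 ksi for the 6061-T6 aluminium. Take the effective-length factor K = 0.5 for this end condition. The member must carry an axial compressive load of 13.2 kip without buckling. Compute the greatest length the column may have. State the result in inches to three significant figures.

L_max ≈ 197 in

Inner diameter d_i = 2.53 − 2×0.29 = 1.950 in
I = π(d_o⁴ − d_i⁴)/64 = π(2.53⁴ − 1.950⁴)/64 = 1.301 in⁴
At the buckling limit P_cr = P = 1.320×10^4 lb
From P_cr = π²EI/(K·L)²:  L = (1/K)·√(π²EI/P_cr) = (1/0.5)·√(π²×1.00×10^7×1.301/1.320×10^4)
L = 197 in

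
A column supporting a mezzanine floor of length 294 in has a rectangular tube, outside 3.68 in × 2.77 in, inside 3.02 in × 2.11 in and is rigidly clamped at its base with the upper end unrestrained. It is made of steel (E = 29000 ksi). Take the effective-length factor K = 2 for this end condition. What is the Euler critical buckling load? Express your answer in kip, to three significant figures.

P_cr ≈ 3.44 kip

Weak-axis I_min = (h_o·b_o³ − h_i·b_i³)/12 with b_o = 2.77, b_i = 2.110 in (shorter outer/inner sides).
I_min = (3.68×2.77³ − 3.020×2.110³)/12 = 4.154 in⁴
Effective length L_e = K·L = 2 × 294 = 588.0 in
P_cr = π²EI / L_e² = π² × 29000×10³ × 4.154 / 588.0² = 3.439×10^3 lb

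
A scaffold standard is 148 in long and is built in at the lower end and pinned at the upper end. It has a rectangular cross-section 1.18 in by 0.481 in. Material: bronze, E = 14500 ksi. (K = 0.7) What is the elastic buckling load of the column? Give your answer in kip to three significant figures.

Buckling occurs about the weak axis: I_min = h·b³/12 with b = 0.481 in (the shorter side).
I_min = 1.18×0.481³/12 = 1.094×10^-2 in⁴
Effective length L_e = K·L = 0.7 × 148 = 103.6 in
P_cr = π²EI / L_e² = π² × 14500×10³ × 1.094×10^-2 / 103.6² = 145.9 lb

P_cr ≈ 0.146 kip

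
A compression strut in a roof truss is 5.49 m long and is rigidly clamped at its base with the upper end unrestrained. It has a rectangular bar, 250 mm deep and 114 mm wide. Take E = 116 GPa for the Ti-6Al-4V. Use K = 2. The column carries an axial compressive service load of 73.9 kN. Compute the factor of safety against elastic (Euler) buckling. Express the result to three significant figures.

n ≈ 3.97

Buckling occurs about the weak axis: I_min = h·b³/12 with b = 114 mm (the shorter side).
I_min = 250×114³/12 = 3.087×10^7 mm⁴
I = 3.087×10^7 mm⁴ = 3.087×10^-5 m⁴
Effective length L_e = K·L = 2 × 5.49 = 10.98 m
P_cr = π²EI / L_e² = π² × 116×10⁹ × 3.087×10^-5 / 10.98² = 2.931×10^5 N
Factor of safety n = P_cr / P = 293.11 / 73.9 = 3.97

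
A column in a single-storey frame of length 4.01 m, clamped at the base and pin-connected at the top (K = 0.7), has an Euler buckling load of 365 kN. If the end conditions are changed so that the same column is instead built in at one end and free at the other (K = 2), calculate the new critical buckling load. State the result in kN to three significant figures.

P_cr ∝ 1/K², so P_cr,new = P_cr,old × (K_old/K_new)² = 365 × (0.7/2)²
= 365 × 0.1225 = 44.7 kN

P_cr ≈ 44.7 kN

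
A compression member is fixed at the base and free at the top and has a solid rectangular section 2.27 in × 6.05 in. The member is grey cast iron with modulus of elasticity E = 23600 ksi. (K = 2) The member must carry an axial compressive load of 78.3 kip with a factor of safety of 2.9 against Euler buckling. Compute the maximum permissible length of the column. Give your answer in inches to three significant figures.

Buckling occurs about the weak axis: I_min = h·b³/12 with b = 2.27 in (the shorter side).
I_min = 6.05×2.27³/12 = 5.897 in⁴
Required critical load P_cr = n·P = 2.9 × 78.3 = 227.1 kip = 2.271×10^5 lb
From P_cr = π²EI/(K·L)²:  L = (1/K)·√(π²EI/P_cr) = (1/2)·√(π²×2.36×10^7×5.897/2.271×10^5)
L = 38.9 in

L_max ≈ 38.9 in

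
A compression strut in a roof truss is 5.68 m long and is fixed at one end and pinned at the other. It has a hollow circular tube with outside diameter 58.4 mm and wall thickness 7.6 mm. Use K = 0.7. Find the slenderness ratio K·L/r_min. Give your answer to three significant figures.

Inner diameter d_i = 58.4 − 2×7.6 = 43.20 mm
I = π(d_o⁴ − d_i⁴)/64 = π(58.4⁴ − 43.20⁴)/64 = 4.000×10^5 mm⁴
A = 1.213×10^3 mm²;  r_min = √(I/A) = √(4.000×10^5/1.213×10^3) = 18.16 mm
L_e = K·L = 0.7 × 5.68 m = 3.976 m = 3976.0 mm
λ = L_e / r_min = 3976.0 / 18.16 = 219

λ ≈ 219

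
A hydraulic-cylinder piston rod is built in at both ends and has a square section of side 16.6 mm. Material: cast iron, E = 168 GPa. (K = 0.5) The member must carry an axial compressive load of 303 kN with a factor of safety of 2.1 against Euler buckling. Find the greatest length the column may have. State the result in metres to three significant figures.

L_max ≈ 0.257 m

I = a⁴/12 = 16.6⁴/12 = 6.328×10^3 mm⁴
I = 6.328×10^-9 m⁴
Required critical load P_cr = n·P = 2.1 × 303 = 636.3 kN = 6.363×10^5 N
From P_cr = π²EI/(K·L)²:  L = (1/K)·√(π²EI/P_cr) = (1/0.5)·√(π²×1.68×10^11×6.328×10^-9/6.363×10^5)
L = 0.257 m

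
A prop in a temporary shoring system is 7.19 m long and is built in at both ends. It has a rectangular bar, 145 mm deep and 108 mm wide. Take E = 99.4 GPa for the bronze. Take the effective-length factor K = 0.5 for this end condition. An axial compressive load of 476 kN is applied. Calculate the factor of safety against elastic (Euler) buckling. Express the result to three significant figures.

n ≈ 2.43

Buckling occurs about the weak axis: I_min = h·b³/12 with b = 108 mm (the shorter side).
I_min = 145×108³/12 = 1.522×10^7 mm⁴
I = 1.522×10^7 mm⁴ = 1.522×10^-5 m⁴
Effective length L_e = K·L = 0.5 × 7.19 = 3.595 m
P_cr = π²EI / L_e² = π² × 99.4×10⁹ × 1.522×10^-5 / 3.595² = 1.155×10^6 N
Factor of safety n = P_cr / P = 1155.4 / 476 = 2.43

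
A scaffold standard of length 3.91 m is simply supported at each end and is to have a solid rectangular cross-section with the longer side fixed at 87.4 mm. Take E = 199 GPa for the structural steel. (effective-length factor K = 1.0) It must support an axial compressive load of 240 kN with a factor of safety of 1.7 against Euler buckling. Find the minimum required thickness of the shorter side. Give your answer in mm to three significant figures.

b ≈ 75.8 mm

Required P_cr = n·P = 1.7 × 240 = 408.0 kN
L_e = K·L = 1 × 3.91 = 3.910 m
Required I = P_cr·L_e²/(π²E) = 4.080×10^5 × 3.910² / (π² × 1.99×10^11) = 3.176×10^-6 m⁴
I_req = 3.176×10^6 mm⁴
Rectangle, weak axis: I_min = h·b³/12 with h = 87.4 mm fixed  ⇒  b = (12I/h)^(1/3) = 75.8 mm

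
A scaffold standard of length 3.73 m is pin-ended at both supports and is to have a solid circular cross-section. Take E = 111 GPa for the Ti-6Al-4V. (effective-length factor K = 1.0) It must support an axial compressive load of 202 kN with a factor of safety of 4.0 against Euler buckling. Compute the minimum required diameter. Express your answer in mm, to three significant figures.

Required P_cr = n·P = 4.0 × 202 = 808.0 kN
L_e = K·L = 1 × 3.73 = 3.730 m
Required I = P_cr·L_e²/(π²E) = 8.080×10^5 × 3.730² / (π² × 1.11×10^11) = 1.026×10^-5 m⁴
I_req = 1.026×10^7 mm⁴
Solid circle: I = πd⁴/64  ⇒  d = (64I/π)^(1/4) = (64×1.026×10^7/π)^(1/4) = 120 mm

d ≈ 120 mm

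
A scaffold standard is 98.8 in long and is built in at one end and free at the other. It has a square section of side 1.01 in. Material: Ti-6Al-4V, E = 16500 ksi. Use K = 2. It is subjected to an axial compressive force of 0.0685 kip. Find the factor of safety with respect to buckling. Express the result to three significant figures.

I = a⁴/12 = 1.01⁴/12 = 8.672×10^-2 in⁴
Effective length L_e = K·L = 2 × 98.8 = 197.6 in
P_cr = π²EI / L_e² = π² × 16500×10³ × 8.672×10^-2 / 197.6² = 361.7 lb
Factor of safety n = P_cr / P = 0.36167 / 0.0685 = 5.28

n ≈ 5.28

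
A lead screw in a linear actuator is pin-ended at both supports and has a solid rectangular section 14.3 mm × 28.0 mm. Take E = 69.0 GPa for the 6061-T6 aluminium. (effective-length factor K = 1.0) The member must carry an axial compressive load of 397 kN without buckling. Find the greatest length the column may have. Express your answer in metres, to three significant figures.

Buckling occurs about the weak axis: I_min = h·b³/12 with b = 14.3 mm (the shorter side).
I_min = 28.0×14.3³/12 = 6.823×10^3 mm⁴
I = 6.823×10^-9 m⁴
At the buckling limit P_cr = P = 3.970×10^5 N
From P_cr = π²EI/(K·L)²:  L = (1/K)·√(π²EI/P_cr) = (1/1)·√(π²×6.90×10^10×6.823×10^-9/3.970×10^5)
L = 0.108 m

L_max ≈ 0.108 m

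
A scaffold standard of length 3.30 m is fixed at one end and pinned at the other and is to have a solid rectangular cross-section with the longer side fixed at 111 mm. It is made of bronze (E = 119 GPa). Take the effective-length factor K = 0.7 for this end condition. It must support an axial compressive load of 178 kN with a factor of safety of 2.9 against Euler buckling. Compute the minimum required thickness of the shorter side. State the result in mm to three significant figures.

b ≈ 63.3 mm

Required P_cr = n·P = 2.9 × 178 = 516.2 kN
L_e = K·L = 0.7 × 3.30 = 2.310 m
Required I = P_cr·L_e²/(π²E) = 5.162×10^5 × 2.310² / (π² × 1.19×10^11) = 2.345×10^-6 m⁴
I_req = 2.345×10^6 mm⁴
Rectangle, weak axis: I_min = h·b³/12 with h = 111 mm fixed  ⇒  b = (12I/h)^(1/3) = 63.3 mm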